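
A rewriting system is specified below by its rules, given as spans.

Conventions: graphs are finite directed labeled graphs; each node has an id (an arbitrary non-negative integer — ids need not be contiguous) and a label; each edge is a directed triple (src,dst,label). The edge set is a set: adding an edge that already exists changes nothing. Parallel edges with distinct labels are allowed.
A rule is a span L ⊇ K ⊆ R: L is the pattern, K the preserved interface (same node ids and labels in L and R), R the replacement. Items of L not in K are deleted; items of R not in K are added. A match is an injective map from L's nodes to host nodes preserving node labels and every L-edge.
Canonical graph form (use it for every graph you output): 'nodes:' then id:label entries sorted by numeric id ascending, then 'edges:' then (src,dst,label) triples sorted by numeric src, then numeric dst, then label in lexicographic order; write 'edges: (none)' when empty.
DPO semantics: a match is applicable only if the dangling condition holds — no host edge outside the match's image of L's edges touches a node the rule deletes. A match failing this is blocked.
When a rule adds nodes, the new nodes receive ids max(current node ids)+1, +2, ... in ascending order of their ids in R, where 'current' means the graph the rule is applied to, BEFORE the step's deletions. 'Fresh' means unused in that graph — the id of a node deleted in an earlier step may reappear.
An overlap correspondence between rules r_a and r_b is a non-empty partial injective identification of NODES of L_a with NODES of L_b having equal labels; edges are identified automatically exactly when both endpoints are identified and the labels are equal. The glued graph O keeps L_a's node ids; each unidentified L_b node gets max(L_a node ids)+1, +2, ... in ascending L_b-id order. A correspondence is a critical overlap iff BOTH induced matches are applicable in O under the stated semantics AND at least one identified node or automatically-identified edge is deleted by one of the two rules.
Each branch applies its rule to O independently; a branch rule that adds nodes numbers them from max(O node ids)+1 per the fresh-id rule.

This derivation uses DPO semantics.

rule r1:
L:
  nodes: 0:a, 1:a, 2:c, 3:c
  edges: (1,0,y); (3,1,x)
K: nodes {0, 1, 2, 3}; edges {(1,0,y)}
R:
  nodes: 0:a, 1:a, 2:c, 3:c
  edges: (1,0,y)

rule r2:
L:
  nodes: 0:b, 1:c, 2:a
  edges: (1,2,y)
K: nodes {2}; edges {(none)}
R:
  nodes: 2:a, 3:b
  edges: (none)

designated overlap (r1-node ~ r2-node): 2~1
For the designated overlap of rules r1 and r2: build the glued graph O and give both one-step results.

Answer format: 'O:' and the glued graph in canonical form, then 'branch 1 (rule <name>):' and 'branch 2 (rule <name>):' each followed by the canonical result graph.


O:
nodes: 0:a, 1:a, 2:c, 3:c, 4:b, 5:a
edges: (1,0,y); (2,5,y); (3,1,x)
branch 1 (rule r1):
nodes: 0:a, 1:a, 2:c, 3:c, 4:b, 5:a
edges: (1,0,y); (2,5,y)
branch 2 (rule r2):
nodes: 0:a, 1:a, 3:c, 5:a, 6:b
edges: (1,0,y); (3,1,x)


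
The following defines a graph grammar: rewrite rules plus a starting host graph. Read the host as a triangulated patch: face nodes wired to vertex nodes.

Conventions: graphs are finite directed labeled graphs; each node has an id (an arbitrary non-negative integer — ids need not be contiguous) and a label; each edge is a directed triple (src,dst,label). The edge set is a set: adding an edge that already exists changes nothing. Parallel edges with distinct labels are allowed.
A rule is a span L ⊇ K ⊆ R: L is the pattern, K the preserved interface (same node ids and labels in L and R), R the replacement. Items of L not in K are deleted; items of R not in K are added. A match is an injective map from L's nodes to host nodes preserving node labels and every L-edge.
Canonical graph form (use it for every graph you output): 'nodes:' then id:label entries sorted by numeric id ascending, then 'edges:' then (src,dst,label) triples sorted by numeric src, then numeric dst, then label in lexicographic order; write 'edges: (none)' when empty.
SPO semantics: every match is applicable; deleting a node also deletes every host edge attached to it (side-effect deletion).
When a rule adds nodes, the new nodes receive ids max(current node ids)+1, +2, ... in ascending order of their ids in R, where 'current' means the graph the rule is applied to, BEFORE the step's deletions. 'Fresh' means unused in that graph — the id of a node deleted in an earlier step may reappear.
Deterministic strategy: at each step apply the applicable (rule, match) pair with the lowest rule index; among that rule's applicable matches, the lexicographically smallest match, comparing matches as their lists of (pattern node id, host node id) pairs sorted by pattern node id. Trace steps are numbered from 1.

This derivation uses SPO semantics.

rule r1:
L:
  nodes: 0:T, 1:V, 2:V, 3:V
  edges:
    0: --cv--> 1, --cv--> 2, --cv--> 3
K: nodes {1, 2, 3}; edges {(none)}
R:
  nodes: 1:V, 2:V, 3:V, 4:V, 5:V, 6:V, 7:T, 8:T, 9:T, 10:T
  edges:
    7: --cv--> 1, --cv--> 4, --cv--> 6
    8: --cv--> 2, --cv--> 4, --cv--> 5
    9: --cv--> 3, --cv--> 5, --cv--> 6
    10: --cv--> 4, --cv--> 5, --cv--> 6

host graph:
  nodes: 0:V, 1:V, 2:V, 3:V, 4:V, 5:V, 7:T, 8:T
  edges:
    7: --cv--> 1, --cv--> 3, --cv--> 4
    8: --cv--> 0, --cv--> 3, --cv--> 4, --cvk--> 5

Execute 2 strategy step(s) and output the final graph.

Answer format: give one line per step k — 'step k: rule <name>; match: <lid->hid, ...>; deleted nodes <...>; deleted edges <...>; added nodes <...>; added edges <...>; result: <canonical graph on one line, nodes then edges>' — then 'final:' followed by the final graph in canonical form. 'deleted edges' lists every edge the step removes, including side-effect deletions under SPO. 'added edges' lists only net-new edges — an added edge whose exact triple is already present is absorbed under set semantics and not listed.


step 1: rule r1; match: 0->7, 1->1, 2->3, 3->4; deleted nodes 7; deleted edges (7,1,cv); (7,3,cv); (7,4,cv); added nodes 9, 10, 11, 12, 13, 14, 15; added edges (12,1,cv); (12,9,cv); (12,11,cv); (13,3,cv); (13,9,cv); (13,10,cv); (14,4,cv); (14,10,cv); (14,11,cv); (15,9,cv); (15,10,cv); (15,11,cv); result: nodes: 0:V, 1:V, 2:V, 3:V, 4:V, 5:V, 8:T, 9:V, 10:V, 11:V, 12:T, 13:T, 14:T, 15:T edges: (8,0,cv); (8,3,cv); (8,4,cv); (8,5,cvk); (12,1,cv); (12,9,cv); (12,11,cv); (13,3,cv); (13,9,cv); (13,10,cv); (14,4,cv); (14,10,cv); (14,11,cv); (15,9,cv); (15,10,cv); (15,11,cv)
step 2: rule r1; match: 0->8, 1->0, 2->3, 3->4; deleted nodes 8; deleted edges (8,0,cv); (8,3,cv); (8,4,cv); (8,5,cvk); added nodes 16, 17, 18, 19, 20, 21, 22; added edges (19,0,cv); (19,16,cv); (19,18,cv); (20,3,cv); (20,16,cv); (20,17,cv); (21,4,cv); (21,17,cv); (21,18,cv); (22,16,cv); (22,17,cv); (22,18,cv); result: nodes: 0:V, 1:V, 2:V, 3:V, 4:V, 5:V, 9:V, 10:V, 11:V, 12:T, 13:T, 14:T, 15:T, 16:V, 17:V, 18:V, 19:T, 20:T, 21:T, 22:T edges: (12,1,cv); (12,9,cv); (12,11,cv); (13,3,cv); (13,9,cv); (13,10,cv); (14,4,cv); (14,10,cv); (14,11,cv); (15,9,cv); (15,10,cv); (15,11,cv); (19,0,cv); (19,16,cv); (19,18,cv); (20,3,cv); (20,16,cv); (20,17,cv); (21,4,cv); (21,17,cv); (21,18,cv); (22,16,cv); (22,17,cv); (22,18,cv)
final:
nodes: 0:V, 1:V, 2:V, 3:V, 4:V, 5:V, 9:V, 10:V, 11:V, 12:T, 13:T, 14:T, 15:T, 16:V, 17:V, 18:V, 19:T, 20:T, 21:T, 22:T
edges: (12,1,cv); (12,9,cv); (12,11,cv); (13,3,cv); (13,9,cv); (13,10,cv); (14,4,cv); (14,10,cv); (14,11,cv); (15,9,cv); (15,10,cv); (15,11,cv); (19,0,cv); (19,16,cv); (19,18,cv); (20,3,cv); (20,16,cv); (20,17,cv); (21,4,cv); (21,17,cv); (21,18,cv); (22,16,cv); (22,17,cv); (22,18,cv)


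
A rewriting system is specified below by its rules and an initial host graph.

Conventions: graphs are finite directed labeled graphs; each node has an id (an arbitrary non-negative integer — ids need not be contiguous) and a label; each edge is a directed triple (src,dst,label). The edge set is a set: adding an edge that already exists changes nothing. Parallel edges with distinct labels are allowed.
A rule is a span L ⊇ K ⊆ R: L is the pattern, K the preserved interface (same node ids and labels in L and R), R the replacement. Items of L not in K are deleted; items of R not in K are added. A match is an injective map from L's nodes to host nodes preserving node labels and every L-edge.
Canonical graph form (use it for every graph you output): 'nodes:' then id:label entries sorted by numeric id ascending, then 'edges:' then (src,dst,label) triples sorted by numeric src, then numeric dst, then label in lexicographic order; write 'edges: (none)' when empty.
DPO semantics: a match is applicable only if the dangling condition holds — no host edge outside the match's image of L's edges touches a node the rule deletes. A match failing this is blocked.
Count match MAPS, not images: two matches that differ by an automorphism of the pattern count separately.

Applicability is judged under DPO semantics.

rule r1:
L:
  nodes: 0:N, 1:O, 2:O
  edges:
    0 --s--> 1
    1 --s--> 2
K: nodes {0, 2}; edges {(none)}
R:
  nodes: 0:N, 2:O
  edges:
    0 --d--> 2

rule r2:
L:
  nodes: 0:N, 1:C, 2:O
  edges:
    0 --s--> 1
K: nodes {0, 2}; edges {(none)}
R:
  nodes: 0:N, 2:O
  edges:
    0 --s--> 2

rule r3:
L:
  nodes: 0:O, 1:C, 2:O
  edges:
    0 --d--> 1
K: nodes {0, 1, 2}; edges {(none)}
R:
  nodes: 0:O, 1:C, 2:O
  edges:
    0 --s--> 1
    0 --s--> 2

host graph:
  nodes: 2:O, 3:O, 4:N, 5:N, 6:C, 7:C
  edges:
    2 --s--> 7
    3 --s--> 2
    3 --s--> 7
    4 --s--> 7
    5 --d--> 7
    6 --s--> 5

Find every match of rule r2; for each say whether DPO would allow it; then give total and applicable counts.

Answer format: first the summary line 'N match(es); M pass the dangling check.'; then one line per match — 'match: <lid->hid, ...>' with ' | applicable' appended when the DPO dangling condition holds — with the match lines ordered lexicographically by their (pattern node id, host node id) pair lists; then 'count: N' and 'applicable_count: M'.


2 match(es); 0 pass the dangling check.
match: 0->4, 1->7, 2->2
match: 0->4, 1->7, 2->3
count: 2
applicable_count: 0


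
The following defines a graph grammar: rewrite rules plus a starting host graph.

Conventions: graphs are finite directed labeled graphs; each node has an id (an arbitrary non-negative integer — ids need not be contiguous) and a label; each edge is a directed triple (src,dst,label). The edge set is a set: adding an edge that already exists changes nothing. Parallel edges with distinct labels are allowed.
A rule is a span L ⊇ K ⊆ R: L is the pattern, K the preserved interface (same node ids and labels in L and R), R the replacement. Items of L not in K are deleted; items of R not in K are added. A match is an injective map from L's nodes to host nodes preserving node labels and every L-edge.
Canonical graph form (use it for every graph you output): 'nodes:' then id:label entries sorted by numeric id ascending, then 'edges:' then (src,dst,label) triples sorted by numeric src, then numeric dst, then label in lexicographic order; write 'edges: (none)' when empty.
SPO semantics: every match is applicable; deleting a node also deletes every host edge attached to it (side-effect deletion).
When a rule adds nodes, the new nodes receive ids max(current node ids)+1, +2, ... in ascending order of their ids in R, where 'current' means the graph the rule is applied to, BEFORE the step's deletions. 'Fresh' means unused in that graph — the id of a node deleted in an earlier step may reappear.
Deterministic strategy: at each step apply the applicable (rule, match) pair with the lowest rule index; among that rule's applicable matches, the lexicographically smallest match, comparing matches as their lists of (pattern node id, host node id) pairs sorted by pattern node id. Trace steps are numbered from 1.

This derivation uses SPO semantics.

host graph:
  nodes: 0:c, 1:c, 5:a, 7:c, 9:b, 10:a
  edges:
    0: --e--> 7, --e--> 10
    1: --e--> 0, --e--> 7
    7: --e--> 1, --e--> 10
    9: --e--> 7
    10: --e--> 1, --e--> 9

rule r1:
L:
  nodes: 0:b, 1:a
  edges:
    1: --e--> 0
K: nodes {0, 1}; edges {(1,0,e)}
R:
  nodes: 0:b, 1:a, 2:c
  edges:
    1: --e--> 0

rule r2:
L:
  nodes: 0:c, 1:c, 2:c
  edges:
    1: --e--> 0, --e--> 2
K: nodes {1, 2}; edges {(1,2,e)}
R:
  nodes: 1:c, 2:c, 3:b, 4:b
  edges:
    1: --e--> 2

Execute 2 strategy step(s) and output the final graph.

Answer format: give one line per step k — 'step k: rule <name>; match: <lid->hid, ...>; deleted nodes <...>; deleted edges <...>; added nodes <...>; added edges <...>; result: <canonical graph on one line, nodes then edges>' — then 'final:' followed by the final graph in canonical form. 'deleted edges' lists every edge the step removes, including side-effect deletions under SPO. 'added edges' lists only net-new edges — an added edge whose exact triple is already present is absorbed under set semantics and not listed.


step 1: rule r1; match: 0->9, 1->10; deleted nodes (none); deleted edges (none); added nodes 11; added edges (none); result: nodes: 0:c, 1:c, 5:a, 7:c, 9:b, 10:a, 11:c edges: (0,7,e); (0,10,e); (1,0,e); (1,7,e); (7,1,e); (7,10,e); (9,7,e); (10,1,e); (10,9,e)
step 2: rule r1; match: 0->9, 1->10; deleted nodes (none); deleted edges (none); added nodes 12; added edges (none); result: nodes: 0:c, 1:c, 5:a, 7:c, 9:b, 10:a, 11:c, 12:c edges: (0,7,e); (0,10,e); (1,0,e); (1,7,e); (7,1,e); (7,10,e); (9,7,e); (10,1,e); (10,9,e)
final:
nodes: 0:c, 1:c, 5:a, 7:c, 9:b, 10:a, 11:c, 12:c
edges: (0,7,e); (0,10,e); (1,0,e); (1,7,e); (7,1,e); (7,10,e); (9,7,e); (10,1,e); (10,9,e)


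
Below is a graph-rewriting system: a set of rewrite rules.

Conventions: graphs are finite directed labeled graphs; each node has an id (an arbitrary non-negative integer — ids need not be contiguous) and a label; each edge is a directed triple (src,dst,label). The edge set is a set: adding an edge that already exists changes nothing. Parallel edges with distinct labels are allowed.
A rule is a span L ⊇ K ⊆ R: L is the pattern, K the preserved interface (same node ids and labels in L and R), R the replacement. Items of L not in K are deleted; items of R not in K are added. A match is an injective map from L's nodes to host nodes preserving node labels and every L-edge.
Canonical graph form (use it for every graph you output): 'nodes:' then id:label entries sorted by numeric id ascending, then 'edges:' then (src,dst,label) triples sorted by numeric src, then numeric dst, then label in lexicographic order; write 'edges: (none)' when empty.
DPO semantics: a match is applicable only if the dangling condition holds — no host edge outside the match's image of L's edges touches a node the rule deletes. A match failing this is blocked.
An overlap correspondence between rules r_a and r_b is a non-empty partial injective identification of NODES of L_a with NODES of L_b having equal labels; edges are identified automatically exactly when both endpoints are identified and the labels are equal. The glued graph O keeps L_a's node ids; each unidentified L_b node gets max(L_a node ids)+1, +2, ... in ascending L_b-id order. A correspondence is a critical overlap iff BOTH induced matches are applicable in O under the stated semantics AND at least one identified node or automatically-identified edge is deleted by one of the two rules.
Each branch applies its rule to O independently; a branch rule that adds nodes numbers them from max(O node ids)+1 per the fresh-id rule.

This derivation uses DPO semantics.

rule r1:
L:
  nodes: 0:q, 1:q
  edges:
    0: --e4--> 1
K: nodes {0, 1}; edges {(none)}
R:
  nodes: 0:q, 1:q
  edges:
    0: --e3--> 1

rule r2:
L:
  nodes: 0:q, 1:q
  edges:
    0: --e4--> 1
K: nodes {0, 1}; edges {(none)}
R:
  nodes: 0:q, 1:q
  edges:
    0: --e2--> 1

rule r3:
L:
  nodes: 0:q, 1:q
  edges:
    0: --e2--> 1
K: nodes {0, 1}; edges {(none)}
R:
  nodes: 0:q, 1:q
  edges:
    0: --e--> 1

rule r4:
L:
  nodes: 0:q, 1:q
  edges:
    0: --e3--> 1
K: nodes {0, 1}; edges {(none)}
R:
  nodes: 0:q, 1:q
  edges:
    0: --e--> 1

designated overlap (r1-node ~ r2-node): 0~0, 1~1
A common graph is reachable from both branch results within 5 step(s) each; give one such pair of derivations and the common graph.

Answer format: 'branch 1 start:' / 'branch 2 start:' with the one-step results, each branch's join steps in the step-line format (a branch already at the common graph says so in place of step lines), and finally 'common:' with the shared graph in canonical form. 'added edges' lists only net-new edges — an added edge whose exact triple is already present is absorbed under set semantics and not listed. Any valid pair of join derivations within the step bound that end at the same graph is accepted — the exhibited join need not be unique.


branch 1 start:
nodes: 0:q, 1:q
edges: (0,1,e3)
branch 2 start:
nodes: 0:q, 1:q
edges: (0,1,e2)
branch 1 step 1: rule r4; match: 0->0, 1->1; deleted nodes (none); deleted edges (0,1,e3); added nodes (none); added edges (0,1,e); result: nodes: 0:q, 1:q edges: (0,1,e)
branch 2 step 1: rule r3; match: 0->0, 1->1; deleted nodes (none); deleted edges (0,1,e2); added nodes (none); added edges (0,1,e); result: nodes: 0:q, 1:q edges: (0,1,e)
common:
nodes: 0:q, 1:q
edges: (0,1,e)


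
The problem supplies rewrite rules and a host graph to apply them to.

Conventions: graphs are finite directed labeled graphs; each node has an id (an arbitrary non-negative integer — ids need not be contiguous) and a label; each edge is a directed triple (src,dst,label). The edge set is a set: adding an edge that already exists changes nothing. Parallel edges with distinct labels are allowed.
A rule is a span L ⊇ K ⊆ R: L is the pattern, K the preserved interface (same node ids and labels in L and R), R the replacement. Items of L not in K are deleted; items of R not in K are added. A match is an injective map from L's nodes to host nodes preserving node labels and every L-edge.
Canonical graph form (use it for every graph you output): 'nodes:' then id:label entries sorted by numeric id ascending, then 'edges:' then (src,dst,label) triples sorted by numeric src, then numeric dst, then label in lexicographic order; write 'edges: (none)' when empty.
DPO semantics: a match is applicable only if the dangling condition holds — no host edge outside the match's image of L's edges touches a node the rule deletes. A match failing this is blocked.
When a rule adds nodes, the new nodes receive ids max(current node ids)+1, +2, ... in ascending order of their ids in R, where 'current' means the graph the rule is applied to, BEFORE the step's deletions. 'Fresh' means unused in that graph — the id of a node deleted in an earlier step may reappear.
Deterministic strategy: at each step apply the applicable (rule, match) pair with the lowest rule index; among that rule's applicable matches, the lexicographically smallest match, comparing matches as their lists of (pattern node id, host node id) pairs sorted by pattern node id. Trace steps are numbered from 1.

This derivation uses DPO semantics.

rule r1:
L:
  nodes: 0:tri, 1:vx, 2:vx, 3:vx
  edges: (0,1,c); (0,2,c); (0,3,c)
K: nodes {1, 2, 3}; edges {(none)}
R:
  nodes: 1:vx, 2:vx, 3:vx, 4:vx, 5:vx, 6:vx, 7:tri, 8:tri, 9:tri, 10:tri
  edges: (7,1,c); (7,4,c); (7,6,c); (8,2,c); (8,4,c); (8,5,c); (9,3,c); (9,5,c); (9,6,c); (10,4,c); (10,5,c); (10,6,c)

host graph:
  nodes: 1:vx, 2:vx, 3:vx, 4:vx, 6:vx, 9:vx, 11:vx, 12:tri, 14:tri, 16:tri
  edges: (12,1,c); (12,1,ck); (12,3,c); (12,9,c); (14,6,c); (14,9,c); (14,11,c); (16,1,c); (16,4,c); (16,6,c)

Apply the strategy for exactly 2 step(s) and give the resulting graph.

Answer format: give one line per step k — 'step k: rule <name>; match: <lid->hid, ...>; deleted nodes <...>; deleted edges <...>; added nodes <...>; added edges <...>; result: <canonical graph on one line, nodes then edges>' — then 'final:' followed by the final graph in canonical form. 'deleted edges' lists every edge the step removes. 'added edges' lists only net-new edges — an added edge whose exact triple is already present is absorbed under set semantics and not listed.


step 1: rule r1; match: 0->14, 1->6, 2->9, 3->11; deleted nodes 14; deleted edges (14,6,c); (14,9,c); (14,11,c); added nodes 17, 18, 19, 20, 21, 22, 23; added edges (20,6,c); (20,17,c); (20,19,c); (21,9,c); (21,17,c); (21,18,c); (22,11,c); (22,18,c); (22,19,c); (23,17,c); (23,18,c); (23,19,c); result: nodes: 1:vx, 2:vx, 3:vx, 4:vx, 6:vx, 9:vx, 11:vx, 12:tri, 16:tri, 17:vx, 18:vx, 19:vx, 20:tri, 21:tri, 22:tri, 23:tri edges: (12,1,c); (12,1,ck); (12,3,c); (12,9,c); (16,1,c); (16,4,c); (16,6,c); (20,6,c); (20,17,c); (20,19,c); (21,9,c); (21,17,c); (21,18,c); (22,11,c); (22,18,c); (22,19,c); (23,17,c); (23,18,c); (23,19,c)
step 2: rule r1; match: 0->16, 1->1, 2->4, 3->6; deleted nodes 16; deleted edges (16,1,c); (16,4,c); (16,6,c); added nodes 24, 25, 26, 27, 28, 29, 30; added edges (27,1,c); (27,24,c); (27,26,c); (28,4,c); (28,24,c); (28,25,c); (29,6,c); (29,25,c); (29,26,c); (30,24,c); (30,25,c); (30,26,c); result: nodes: 1:vx, 2:vx, 3:vx, 4:vx, 6:vx, 9:vx, 11:vx, 12:tri, 17:vx, 18:vx, 19:vx, 20:tri, 21:tri, 22:tri, 23:tri, 24:vx, 25:vx, 26:vx, 27:tri, 28:tri, 29:tri, 30:tri edges: (12,1,c); (12,1,ck); (12,3,c); (12,9,c); (20,6,c); (20,17,c); (20,19,c); (21,9,c); (21,17,c); (21,18,c); (22,11,c); (22,18,c); (22,19,c); (23,17,c); (23,18,c); (23,19,c); (27,1,c); (27,24,c); (27,26,c); (28,4,c); (28,24,c); (28,25,c); (29,6,c); (29,25,c); (29,26,c); (30,24,c); (30,25,c); (30,26,c)
final:
nodes: 1:vx, 2:vx, 3:vx, 4:vx, 6:vx, 9:vx, 11:vx, 12:tri, 17:vx, 18:vx, 19:vx, 20:tri, 21:tri, 22:tri, 23:tri, 24:vx, 25:vx, 26:vx, 27:tri, 28:tri, 29:tri, 30:tri
edges: (12,1,c); (12,1,ck); (12,3,c); (12,9,c); (20,6,c); (20,17,c); (20,19,c); (21,9,c); (21,17,c); (21,18,c); (22,11,c); (22,18,c); (22,19,c); (23,17,c); (23,18,c); (23,19,c); (27,1,c); (27,24,c); (27,26,c); (28,4,c); (28,24,c); (28,25,c); (29,6,c); (29,25,c); (29,26,c); (30,24,c); (30,25,c); (30,26,c)


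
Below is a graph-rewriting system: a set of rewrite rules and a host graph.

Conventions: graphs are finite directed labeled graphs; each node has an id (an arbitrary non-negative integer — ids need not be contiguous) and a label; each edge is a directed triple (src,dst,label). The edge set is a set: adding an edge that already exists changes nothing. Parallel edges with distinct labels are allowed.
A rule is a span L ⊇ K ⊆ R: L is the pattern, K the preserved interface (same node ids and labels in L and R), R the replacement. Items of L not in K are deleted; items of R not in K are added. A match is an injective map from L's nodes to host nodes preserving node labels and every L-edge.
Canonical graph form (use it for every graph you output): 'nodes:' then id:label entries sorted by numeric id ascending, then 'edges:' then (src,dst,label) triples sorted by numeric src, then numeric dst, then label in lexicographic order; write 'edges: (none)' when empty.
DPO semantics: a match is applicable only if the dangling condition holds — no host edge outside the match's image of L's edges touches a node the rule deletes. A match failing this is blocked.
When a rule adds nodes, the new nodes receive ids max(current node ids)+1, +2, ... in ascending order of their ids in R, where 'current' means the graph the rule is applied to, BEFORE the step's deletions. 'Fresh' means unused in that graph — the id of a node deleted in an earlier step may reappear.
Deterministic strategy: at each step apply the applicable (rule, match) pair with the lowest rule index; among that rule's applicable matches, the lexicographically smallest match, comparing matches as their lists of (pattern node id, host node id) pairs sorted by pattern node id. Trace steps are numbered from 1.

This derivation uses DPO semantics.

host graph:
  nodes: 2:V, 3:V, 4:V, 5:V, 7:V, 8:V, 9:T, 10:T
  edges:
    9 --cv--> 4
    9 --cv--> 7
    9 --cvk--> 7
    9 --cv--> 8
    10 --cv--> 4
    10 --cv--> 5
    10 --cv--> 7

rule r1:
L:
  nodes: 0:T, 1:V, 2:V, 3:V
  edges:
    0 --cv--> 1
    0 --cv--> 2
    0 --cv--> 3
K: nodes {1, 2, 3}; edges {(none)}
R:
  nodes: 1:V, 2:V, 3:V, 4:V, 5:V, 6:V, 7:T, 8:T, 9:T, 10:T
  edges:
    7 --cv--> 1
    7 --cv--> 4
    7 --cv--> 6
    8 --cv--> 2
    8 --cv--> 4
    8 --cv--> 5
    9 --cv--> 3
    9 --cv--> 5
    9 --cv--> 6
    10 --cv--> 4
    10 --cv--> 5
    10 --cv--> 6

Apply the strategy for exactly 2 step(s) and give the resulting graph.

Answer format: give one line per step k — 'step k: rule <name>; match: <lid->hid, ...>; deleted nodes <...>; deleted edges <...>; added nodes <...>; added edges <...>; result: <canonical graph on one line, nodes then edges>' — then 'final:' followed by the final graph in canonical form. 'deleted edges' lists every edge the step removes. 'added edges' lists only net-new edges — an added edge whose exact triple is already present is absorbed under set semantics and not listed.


step 1: rule r1; match: 0->10, 1->4, 2->5, 3->7; deleted nodes 10; deleted edges (10,4,cv); (10,5,cv); (10,7,cv); added nodes 11, 12, 13, 14, 15, 16, 17; added edges (14,4,cv); (14,11,cv); (14,13,cv); (15,5,cv); (15,11,cv); (15,12,cv); (16,7,cv); (16,12,cv); (16,13,cv); (17,11,cv); (17,12,cv); (17,13,cv); result: nodes: 2:V, 3:V, 4:V, 5:V, 7:V, 8:V, 9:T, 11:V, 12:V, 13:V, 14:T, 15:T, 16:T, 17:T edges: (9,4,cv); (9,7,cv); (9,7,cvk); (9,8,cv); (14,4,cv); (14,11,cv); (14,13,cv); (15,5,cv); (15,11,cv); (15,12,cv); (16,7,cv); (16,12,cv); (16,13,cv); (17,11,cv); (17,12,cv); (17,13,cv)
step 2: rule r1; match: 0->14, 1->4, 2->11, 3->13; deleted nodes 14; deleted edges (14,4,cv); (14,11,cv); (14,13,cv); added nodes 18, 19, 20, 21, 22, 23, 24; added edges (21,4,cv); (21,18,cv); (21,20,cv); (22,11,cv); (22,18,cv); (22,19,cv); (23,13,cv); (23,19,cv); (23,20,cv); (24,18,cv); (24,19,cv); (24,20,cv); result: nodes: 2:V, 3:V, 4:V, 5:V, 7:V, 8:V, 9:T, 11:V, 12:V, 13:V, 15:T, 16:T, 17:T, 18:V, 19:V, 20:V, 21:T, 22:T, 23:T, 24:T edges: (9,4,cv); (9,7,cv); (9,7,cvk); (9,8,cv); (15,5,cv); (15,11,cv); (15,12,cv); (16,7,cv); (16,12,cv); (16,13,cv); (17,11,cv); (17,12,cv); (17,13,cv); (21,4,cv); (21,18,cv); (21,20,cv); (22,11,cv); (22,18,cv); (22,19,cv); (23,13,cv); (23,19,cv); (23,20,cv); (24,18,cv); (24,19,cv); (24,20,cv)
final:
nodes: 2:V, 3:V, 4:V, 5:V, 7:V, 8:V, 9:T, 11:V, 12:V, 13:V, 15:T, 16:T, 17:T, 18:V, 19:V, 20:V, 21:T, 22:T, 23:T, 24:T
edges: (9,4,cv); (9,7,cv); (9,7,cvk); (9,8,cv); (15,5,cv); (15,11,cv); (15,12,cv); (16,7,cv); (16,12,cv); (16,13,cv); (17,11,cv); (17,12,cv); (17,13,cv); (21,4,cv); (21,18,cv); (21,20,cv); (22,11,cv); (22,18,cv); (22,19,cv); (23,13,cv); (23,19,cv); (23,20,cv); (24,18,cv); (24,19,cv); (24,20,cv)


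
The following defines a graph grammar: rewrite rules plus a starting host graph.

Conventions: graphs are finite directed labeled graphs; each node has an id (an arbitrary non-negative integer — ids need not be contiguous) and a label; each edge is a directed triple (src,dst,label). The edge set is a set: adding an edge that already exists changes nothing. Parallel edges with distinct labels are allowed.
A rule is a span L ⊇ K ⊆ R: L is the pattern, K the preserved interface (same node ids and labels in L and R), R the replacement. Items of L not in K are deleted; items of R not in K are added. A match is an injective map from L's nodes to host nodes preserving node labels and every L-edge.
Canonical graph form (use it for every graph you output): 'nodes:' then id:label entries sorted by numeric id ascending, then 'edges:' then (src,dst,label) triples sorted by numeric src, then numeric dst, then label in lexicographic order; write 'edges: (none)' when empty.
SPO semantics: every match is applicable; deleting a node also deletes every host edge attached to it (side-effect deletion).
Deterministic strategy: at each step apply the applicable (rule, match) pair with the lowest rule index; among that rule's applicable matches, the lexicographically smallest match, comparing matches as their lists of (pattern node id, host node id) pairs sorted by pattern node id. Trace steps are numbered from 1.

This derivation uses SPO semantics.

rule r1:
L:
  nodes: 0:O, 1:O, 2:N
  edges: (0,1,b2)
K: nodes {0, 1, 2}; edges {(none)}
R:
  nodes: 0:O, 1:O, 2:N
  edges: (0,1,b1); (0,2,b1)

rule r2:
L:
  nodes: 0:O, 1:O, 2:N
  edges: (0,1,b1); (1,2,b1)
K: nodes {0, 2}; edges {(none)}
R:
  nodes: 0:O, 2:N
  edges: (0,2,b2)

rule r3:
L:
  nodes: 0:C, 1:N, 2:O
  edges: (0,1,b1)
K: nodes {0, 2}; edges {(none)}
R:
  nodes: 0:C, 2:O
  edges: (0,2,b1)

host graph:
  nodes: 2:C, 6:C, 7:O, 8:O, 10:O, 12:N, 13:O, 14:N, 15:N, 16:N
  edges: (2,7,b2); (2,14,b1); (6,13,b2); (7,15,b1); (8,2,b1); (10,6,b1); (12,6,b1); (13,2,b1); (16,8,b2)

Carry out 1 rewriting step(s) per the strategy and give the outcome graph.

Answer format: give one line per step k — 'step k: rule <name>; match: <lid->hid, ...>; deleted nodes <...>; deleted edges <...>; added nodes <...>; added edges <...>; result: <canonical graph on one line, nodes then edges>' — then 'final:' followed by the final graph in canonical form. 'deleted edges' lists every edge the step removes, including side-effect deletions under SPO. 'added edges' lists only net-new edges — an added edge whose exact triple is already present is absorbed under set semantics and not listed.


step 1: rule r3; match: 0->2, 1->14, 2->7; deleted nodes 14; deleted edges (2,14,b1); added nodes (none); added edges (2,7,b1); result: nodes: 2:C, 6:C, 7:O, 8:O, 10:O, 12:N, 13:O, 15:N, 16:N edges: (2,7,b1); (2,7,b2); (6,13,b2); (7,15,b1); (8,2,b1); (10,6,b1); (12,6,b1); (13,2,b1); (16,8,b2)
final:
nodes: 2:C, 6:C, 7:O, 8:O, 10:O, 12:N, 13:O, 15:N, 16:N
edges: (2,7,b1); (2,7,b2); (6,13,b2); (7,15,b1); (8,2,b1); (10,6,b1); (12,6,b1); (13,2,b1); (16,8,b2)


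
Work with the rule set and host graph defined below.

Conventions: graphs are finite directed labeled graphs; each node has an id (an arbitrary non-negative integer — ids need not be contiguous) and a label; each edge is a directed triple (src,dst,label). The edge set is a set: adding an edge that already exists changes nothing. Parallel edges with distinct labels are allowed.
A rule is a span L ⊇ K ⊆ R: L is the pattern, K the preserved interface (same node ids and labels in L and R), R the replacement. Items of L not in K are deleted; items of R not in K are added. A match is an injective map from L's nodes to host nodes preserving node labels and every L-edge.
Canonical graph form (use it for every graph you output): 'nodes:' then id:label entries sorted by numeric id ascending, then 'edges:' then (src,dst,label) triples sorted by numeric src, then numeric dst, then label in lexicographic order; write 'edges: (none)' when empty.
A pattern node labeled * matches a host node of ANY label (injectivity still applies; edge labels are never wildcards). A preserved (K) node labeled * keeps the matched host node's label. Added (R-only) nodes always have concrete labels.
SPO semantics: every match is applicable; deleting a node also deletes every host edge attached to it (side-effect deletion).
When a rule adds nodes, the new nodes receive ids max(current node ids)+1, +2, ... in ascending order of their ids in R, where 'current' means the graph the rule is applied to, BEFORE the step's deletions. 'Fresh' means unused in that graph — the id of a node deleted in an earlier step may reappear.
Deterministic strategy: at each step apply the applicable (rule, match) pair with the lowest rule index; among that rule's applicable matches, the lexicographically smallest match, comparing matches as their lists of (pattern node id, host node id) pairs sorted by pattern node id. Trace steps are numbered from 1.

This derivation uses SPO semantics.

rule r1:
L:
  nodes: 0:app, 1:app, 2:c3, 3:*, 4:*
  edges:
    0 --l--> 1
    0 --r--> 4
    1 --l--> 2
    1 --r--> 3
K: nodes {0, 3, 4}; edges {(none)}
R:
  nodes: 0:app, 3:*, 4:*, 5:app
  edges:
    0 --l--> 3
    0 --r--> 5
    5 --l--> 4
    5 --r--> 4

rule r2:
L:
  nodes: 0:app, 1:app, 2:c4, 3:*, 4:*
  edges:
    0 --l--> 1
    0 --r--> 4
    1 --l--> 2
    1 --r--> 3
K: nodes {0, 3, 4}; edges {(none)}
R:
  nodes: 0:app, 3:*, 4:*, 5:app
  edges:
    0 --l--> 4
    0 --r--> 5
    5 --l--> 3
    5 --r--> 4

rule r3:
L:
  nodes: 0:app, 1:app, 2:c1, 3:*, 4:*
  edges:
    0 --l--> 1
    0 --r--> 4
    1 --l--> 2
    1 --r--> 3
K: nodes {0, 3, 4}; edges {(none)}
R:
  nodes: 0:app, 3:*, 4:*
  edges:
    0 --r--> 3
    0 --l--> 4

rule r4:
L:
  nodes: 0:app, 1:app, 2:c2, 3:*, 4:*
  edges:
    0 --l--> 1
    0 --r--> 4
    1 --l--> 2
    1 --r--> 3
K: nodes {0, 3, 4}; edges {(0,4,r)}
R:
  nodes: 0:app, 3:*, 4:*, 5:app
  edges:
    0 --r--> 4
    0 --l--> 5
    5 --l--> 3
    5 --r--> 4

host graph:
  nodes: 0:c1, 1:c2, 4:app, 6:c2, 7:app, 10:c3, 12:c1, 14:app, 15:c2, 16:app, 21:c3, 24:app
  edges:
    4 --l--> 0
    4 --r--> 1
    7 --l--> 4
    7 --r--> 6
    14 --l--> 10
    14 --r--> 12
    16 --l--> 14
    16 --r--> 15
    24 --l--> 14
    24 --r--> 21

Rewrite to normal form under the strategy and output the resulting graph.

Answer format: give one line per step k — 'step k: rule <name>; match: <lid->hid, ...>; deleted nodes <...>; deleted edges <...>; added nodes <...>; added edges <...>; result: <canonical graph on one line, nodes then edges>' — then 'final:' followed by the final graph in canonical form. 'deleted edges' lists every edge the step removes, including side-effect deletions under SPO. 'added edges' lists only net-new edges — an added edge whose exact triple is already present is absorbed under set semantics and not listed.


step 1: rule r1; match: 0->16, 1->14, 2->10, 3->12, 4->15; deleted nodes 10, 14; deleted edges (14,10,l); (14,12,r); (16,14,l); (16,15,r); (24,14,l); added nodes 25; added edges (16,12,l); (16,25,r); (25,15,l); (25,15,r); result: nodes: 0:c1, 1:c2, 4:app, 6:c2, 7:app, 12:c1, 15:c2, 16:app, 21:c3, 24:app, 25:app edges: (4,0,l); (4,1,r); (7,4,l); (7,6,r); (16,12,l); (16,25,r); (24,21,r); (25,15,l); (25,15,r)
step 2: rule r3; match: 0->7, 1->4, 2->0, 3->1, 4->6; deleted nodes 0, 4; deleted edges (4,0,l); (4,1,r); (7,4,l); (7,6,r); added nodes (none); added edges (7,1,r); (7,6,l); result: nodes: 1:c2, 6:c2, 7:app, 12:c1, 15:c2, 16:app, 21:c3, 24:app, 25:app edges: (7,1,r); (7,6,l); (16,12,l); (16,25,r); (24,21,r); (25,15,l); (25,15,r)
final:
nodes: 1:c2, 6:c2, 7:app, 12:c1, 15:c2, 16:app, 21:c3, 24:app, 25:app
edges: (7,1,r); (7,6,l); (16,12,l); (16,25,r); (24,21,r); (25,15,l); (25,15,r)


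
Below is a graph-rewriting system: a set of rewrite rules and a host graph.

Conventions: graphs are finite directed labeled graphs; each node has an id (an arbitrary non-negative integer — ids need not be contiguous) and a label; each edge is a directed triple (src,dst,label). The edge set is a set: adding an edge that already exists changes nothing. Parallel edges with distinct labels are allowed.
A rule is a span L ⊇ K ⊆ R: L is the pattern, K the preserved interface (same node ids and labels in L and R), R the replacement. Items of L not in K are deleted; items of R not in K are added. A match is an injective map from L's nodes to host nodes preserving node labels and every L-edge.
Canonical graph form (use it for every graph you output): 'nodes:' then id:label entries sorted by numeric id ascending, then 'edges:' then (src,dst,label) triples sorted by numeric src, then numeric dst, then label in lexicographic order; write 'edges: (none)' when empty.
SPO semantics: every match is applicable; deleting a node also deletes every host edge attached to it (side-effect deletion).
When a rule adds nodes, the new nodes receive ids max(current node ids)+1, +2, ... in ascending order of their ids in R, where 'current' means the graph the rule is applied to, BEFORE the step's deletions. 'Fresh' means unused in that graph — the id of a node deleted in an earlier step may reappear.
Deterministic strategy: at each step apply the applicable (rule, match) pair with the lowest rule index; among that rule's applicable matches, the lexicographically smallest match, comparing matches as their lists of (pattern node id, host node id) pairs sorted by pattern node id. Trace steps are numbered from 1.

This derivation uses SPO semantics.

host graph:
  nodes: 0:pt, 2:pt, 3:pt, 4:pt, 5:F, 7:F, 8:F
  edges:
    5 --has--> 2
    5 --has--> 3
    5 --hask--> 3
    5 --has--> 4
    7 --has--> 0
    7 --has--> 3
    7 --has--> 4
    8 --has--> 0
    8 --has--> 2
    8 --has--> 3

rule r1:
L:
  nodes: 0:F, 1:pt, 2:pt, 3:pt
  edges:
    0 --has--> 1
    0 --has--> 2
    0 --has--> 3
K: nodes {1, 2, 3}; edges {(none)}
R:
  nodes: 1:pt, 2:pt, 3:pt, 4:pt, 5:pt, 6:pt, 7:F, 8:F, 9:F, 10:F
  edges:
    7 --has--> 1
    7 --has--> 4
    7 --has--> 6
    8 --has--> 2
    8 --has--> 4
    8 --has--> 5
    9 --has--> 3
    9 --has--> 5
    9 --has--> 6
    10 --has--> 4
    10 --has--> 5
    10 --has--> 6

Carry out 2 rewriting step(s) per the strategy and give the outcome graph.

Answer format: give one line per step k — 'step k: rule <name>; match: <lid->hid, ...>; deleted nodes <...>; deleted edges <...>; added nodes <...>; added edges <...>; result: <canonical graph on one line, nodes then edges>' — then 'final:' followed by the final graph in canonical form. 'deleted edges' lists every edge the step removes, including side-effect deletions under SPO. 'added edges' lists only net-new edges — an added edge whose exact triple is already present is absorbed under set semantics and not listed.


step 1: rule r1; match: 0->5, 1->2, 2->3, 3->4; deleted nodes 5; deleted edges (5,2,has); (5,3,has); (5,3,hask); (5,4,has); added nodes 9, 10, 11, 12, 13, 14, 15; added edges (12,2,has); (12,9,has); (12,11,has); (13,3,has); (13,9,has); (13,10,has); (14,4,has); (14,10,has); (14,11,has); (15,9,has); (15,10,has); (15,11,has); result: nodes: 0:pt, 2:pt, 3:pt, 4:pt, 7:F, 8:F, 9:pt, 10:pt, 11:pt, 12:F, 13:F, 14:F, 15:F edges: (7,0,has); (7,3,has); (7,4,has); (8,0,has); (8,2,has); (8,3,has); (12,2,has); (12,9,has); (12,11,has); (13,3,has); (13,9,has); (13,10,has); (14,4,has); (14,10,has); (14,11,has); (15,9,has); (15,10,has); (15,11,has)
step 2: rule r1; match: 0->7, 1->0, 2->3, 3->4; deleted nodes 7; deleted edges (7,0,has); (7,3,has); (7,4,has); added nodes 16, 17, 18, 19, 20, 21, 22; added edges (19,0,has); (19,16,has); (19,18,has); (20,3,has); (20,16,has); (20,17,has); (21,4,has); (21,17,has); (21,18,has); (22,16,has); (22,17,has); (22,18,has); result: nodes: 0:pt, 2:pt, 3:pt, 4:pt, 8:F, 9:pt, 10:pt, 11:pt, 12:F, 13:F, 14:F, 15:F, 16:pt, 17:pt, 18:pt, 19:F, 20:F, 21:F, 22:F edges: (8,0,has); (8,2,has); (8,3,has); (12,2,has); (12,9,has); (12,11,has); (13,3,has); (13,9,has); (13,10,has); (14,4,has); (14,10,has); (14,11,has); (15,9,has); (15,10,has); (15,11,has); (19,0,has); (19,16,has); (19,18,has); (20,3,has); (20,16,has); (20,17,has); (21,4,has); (21,17,has); (21,18,has); (22,16,has); (22,17,has); (22,18,has)
final:
nodes: 0:pt, 2:pt, 3:pt, 4:pt, 8:F, 9:pt, 10:pt, 11:pt, 12:F, 13:F, 14:F, 15:F, 16:pt, 17:pt, 18:pt, 19:F, 20:F, 21:F, 22:F
edges: (8,0,has); (8,2,has); (8,3,has); (12,2,has); (12,9,has); (12,11,has); (13,3,has); (13,9,has); (13,10,has); (14,4,has); (14,10,has); (14,11,has); (15,9,has); (15,10,has); (15,11,has); (19,0,has); (19,16,has); (19,18,has); (20,3,has); (20,16,has); (20,17,has); (21,4,has); (21,17,has); (21,18,has); (22,16,has); (22,17,has); (22,18,has)


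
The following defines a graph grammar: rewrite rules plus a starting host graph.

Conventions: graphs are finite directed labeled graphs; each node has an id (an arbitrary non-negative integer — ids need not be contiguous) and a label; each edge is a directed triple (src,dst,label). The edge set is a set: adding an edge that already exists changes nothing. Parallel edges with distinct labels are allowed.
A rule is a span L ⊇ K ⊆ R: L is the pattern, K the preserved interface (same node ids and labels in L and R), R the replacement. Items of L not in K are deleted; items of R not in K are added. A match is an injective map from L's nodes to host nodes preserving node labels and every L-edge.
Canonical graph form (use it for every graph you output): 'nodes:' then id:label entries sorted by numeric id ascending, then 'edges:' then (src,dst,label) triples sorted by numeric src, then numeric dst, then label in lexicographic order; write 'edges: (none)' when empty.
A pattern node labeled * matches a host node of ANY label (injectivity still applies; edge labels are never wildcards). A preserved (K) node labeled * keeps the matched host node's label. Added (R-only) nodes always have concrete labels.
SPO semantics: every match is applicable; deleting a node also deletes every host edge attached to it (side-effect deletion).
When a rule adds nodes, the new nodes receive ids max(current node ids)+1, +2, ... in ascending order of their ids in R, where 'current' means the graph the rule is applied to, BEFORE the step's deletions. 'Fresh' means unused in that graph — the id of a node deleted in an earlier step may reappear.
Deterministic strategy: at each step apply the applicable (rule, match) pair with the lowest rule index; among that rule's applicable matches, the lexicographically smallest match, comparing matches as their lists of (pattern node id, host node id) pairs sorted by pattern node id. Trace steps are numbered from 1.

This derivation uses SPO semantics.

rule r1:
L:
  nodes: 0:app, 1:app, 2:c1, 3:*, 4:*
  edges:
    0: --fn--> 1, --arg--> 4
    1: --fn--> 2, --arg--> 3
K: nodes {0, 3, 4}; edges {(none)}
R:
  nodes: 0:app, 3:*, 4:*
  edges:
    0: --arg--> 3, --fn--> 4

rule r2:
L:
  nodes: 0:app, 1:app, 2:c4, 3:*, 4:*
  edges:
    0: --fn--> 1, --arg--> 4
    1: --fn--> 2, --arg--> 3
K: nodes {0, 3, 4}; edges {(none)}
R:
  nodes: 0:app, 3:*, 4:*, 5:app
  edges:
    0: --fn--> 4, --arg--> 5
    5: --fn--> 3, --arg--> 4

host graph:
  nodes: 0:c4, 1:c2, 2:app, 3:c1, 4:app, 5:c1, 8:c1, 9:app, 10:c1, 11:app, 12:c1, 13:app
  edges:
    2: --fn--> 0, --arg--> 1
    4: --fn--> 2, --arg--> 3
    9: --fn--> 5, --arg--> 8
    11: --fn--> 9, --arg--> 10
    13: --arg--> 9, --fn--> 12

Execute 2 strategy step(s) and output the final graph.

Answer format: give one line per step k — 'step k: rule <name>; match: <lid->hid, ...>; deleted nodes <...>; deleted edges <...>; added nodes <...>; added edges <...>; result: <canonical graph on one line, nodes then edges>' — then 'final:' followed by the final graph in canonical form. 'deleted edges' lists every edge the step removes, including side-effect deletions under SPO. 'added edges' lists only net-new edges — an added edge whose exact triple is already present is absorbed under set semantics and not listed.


step 1: rule r1; match: 0->11, 1->9, 2->5, 3->8, 4->10; deleted nodes 5, 9; deleted edges (9,5,fn); (9,8,arg); (11,9,fn); (11,10,arg); (13,9,arg); added nodes (none); added edges (11,8,arg); (11,10,fn); result: nodes: 0:c4, 1:c2, 2:app, 3:c1, 4:app, 8:c1, 10:c1, 11:app, 12:c1, 13:app edges: (2,0,fn); (2,1,arg); (4,2,fn); (4,3,arg); (11,8,arg); (11,10,fn); (13,12,fn)
step 2: rule r2; match: 0->4, 1->2, 2->0, 3->1, 4->3; deleted nodes 0, 2; deleted edges (2,0,fn); (2,1,arg); (4,2,fn); (4,3,arg); added nodes 14; added edges (4,3,fn); (4,14,arg); (14,1,fn); (14,3,arg); result: nodes: 1:c2, 3:c1, 4:app, 8:c1, 10:c1, 11:app, 12:c1, 13:app, 14:app edges: (4,3,fn); (4,14,arg); (11,8,arg); (11,10,fn); (13,12,fn); (14,1,fn); (14,3,arg)
final:
nodes: 1:c2, 3:c1, 4:app, 8:c1, 10:c1, 11:app, 12:c1, 13:app, 14:app
edges: (4,3,fn); (4,14,arg); (11,8,arg); (11,10,fn); (13,12,fn); (14,1,fn); (14,3,arg)
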